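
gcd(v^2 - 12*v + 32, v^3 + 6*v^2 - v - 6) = 1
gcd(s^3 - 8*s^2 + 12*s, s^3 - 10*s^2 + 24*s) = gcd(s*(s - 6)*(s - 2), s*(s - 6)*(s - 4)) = s^2 - 6*s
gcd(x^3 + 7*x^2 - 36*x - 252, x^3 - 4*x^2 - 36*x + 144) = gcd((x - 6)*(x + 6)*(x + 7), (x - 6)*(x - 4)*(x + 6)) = x^2 - 36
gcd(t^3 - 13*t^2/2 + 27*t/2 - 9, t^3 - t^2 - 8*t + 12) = t - 2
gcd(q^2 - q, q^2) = q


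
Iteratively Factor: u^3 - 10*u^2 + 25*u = (u - 5)*(u^2 - 5*u) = u*(u - 5)*(u - 5)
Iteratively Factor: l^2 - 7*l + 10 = (l - 2)*(l - 5)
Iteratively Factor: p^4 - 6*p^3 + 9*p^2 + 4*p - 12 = (p - 2)*(p^3 - 4*p^2 + p + 6) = (p - 2)^2*(p^2 - 2*p - 3) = (p - 2)^2*(p + 1)*(p - 3)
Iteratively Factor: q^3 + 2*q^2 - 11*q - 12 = (q - 3)*(q^2 + 5*q + 4) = (q - 3)*(q + 4)*(q + 1)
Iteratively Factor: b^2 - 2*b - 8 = (b + 2)*(b - 4)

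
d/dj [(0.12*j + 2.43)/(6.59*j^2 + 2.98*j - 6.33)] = (0.7908*j^2 + 0.3576*j - (0.12*j + 2.43)*(13.18*j + 2.98) - 0.7596)/(6.59*j^2 + 2.98*j - 6.33)^2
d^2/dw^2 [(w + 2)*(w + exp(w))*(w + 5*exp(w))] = 6*w^2*exp(w) + 20*w*exp(2*w) + 36*w*exp(w) + 6*w + 60*exp(2*w) + 36*exp(w) + 4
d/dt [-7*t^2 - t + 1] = -14*t - 1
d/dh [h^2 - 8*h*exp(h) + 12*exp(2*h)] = -8*h*exp(h) + 2*h + 24*exp(2*h) - 8*exp(h)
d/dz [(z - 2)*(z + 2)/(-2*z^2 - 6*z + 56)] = 3*(-z^2 + 16*z - 4)/(2*(z^4 + 6*z^3 - 47*z^2 - 168*z + 784))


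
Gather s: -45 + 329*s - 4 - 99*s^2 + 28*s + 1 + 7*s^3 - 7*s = 7*s^3 - 99*s^2 + 350*s - 48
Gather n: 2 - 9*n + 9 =11 - 9*n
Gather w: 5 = 5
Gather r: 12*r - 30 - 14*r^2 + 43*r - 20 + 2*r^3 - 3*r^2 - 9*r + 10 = 2*r^3 - 17*r^2 + 46*r - 40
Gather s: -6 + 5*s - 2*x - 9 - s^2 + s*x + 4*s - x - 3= -s^2 + s*(x + 9) - 3*x - 18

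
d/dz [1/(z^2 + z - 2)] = (-2*z - 1)/(z^2 + z - 2)^2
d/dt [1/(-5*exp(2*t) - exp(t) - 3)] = (10*exp(t) + 1)*exp(t)/(5*exp(2*t) + exp(t) + 3)^2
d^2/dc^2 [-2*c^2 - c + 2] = -4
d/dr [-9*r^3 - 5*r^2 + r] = -27*r^2 - 10*r + 1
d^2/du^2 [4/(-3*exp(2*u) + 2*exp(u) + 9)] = 8*(4*(3*exp(u) - 1)^2*exp(u) + (6*exp(u) - 1)*(-3*exp(2*u) + 2*exp(u) + 9))*exp(u)/(-3*exp(2*u) + 2*exp(u) + 9)^3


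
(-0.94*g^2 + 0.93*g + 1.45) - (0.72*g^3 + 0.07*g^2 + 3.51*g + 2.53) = -0.72*g^3 - 1.01*g^2 - 2.58*g - 1.08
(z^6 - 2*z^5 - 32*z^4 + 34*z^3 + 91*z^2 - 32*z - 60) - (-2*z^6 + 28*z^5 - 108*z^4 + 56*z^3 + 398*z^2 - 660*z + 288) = 3*z^6 - 30*z^5 + 76*z^4 - 22*z^3 - 307*z^2 + 628*z - 348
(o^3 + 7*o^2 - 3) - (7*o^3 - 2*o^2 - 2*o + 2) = -6*o^3 + 9*o^2 + 2*o - 5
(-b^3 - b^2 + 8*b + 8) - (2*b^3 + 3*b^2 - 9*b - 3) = -3*b^3 - 4*b^2 + 17*b + 11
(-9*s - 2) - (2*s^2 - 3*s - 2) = -2*s^2 - 6*s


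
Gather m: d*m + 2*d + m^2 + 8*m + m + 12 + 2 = 2*d + m^2 + m*(d + 9) + 14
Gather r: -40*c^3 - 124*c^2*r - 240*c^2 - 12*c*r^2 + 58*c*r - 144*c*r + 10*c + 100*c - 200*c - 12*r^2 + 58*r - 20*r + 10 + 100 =-40*c^3 - 240*c^2 - 90*c + r^2*(-12*c - 12) + r*(-124*c^2 - 86*c + 38) + 110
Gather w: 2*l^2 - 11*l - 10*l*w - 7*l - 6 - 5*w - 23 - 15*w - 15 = 2*l^2 - 18*l + w*(-10*l - 20) - 44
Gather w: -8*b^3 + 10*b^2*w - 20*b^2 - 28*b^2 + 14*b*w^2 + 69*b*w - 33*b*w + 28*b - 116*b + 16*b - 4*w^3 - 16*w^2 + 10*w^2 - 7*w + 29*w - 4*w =-8*b^3 - 48*b^2 - 72*b - 4*w^3 + w^2*(14*b - 6) + w*(10*b^2 + 36*b + 18)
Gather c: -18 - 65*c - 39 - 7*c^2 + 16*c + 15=-7*c^2 - 49*c - 42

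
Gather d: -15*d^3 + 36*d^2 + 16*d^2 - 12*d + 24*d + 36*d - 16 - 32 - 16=-15*d^3 + 52*d^2 + 48*d - 64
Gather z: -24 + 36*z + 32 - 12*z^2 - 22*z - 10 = -12*z^2 + 14*z - 2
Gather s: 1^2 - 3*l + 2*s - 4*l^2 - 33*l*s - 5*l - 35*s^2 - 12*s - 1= -4*l^2 - 8*l - 35*s^2 + s*(-33*l - 10)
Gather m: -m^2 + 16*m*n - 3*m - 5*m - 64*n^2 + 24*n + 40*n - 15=-m^2 + m*(16*n - 8) - 64*n^2 + 64*n - 15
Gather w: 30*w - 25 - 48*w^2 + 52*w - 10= -48*w^2 + 82*w - 35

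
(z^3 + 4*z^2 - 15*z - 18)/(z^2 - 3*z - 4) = (z^2 + 3*z - 18)/(z - 4)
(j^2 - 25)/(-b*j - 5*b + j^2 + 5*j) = (5 - j)/(b - j)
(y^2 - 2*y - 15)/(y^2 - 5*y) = (y + 3)/y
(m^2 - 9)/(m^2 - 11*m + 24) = (m + 3)/(m - 8)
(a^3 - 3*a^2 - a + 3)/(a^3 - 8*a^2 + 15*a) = (a^2 - 1)/(a*(a - 5))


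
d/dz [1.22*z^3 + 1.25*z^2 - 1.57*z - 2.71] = 3.66*z^2 + 2.5*z - 1.57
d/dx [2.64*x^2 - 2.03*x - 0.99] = 5.28*x - 2.03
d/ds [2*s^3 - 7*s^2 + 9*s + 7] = 6*s^2 - 14*s + 9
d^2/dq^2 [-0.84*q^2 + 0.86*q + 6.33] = -1.68000000000000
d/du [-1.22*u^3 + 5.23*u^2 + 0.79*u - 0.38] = -3.66*u^2 + 10.46*u + 0.79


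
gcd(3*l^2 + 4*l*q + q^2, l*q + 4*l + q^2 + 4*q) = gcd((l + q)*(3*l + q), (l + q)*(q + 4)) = l + q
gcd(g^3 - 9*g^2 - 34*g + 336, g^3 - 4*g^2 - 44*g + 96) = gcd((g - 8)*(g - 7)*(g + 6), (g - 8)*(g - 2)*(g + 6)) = g^2 - 2*g - 48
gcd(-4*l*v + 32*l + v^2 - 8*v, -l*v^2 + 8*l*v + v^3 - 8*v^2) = v - 8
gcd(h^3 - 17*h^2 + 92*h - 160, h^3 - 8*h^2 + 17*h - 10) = h - 5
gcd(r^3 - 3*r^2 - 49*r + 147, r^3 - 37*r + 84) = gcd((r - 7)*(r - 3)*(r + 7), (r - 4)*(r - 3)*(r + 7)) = r^2 + 4*r - 21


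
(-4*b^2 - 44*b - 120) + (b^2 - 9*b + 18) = -3*b^2 - 53*b - 102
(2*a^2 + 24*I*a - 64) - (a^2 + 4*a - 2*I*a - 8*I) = a^2 - 4*a + 26*I*a - 64 + 8*I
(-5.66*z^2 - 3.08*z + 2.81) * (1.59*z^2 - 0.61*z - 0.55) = -8.9994*z^4 - 1.4446*z^3 + 9.4597*z^2 - 0.0200999999999998*z - 1.5455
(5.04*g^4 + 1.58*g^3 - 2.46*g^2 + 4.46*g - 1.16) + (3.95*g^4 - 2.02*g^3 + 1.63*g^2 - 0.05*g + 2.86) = 8.99*g^4 - 0.44*g^3 - 0.83*g^2 + 4.41*g + 1.7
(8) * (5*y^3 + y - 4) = 40*y^3 + 8*y - 32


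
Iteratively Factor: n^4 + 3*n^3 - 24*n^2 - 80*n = (n)*(n^3 + 3*n^2 - 24*n - 80) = n*(n - 5)*(n^2 + 8*n + 16) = n*(n - 5)*(n + 4)*(n + 4)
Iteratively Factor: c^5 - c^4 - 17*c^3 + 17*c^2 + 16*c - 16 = (c - 4)*(c^4 + 3*c^3 - 5*c^2 - 3*c + 4) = (c - 4)*(c + 4)*(c^3 - c^2 - c + 1) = (c - 4)*(c - 1)*(c + 4)*(c^2 - 1) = (c - 4)*(c - 1)^2*(c + 4)*(c + 1)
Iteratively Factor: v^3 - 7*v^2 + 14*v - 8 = (v - 1)*(v^2 - 6*v + 8) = (v - 2)*(v - 1)*(v - 4)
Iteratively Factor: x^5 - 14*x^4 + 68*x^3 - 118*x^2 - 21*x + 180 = (x - 4)*(x^4 - 10*x^3 + 28*x^2 - 6*x - 45) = (x - 5)*(x - 4)*(x^3 - 5*x^2 + 3*x + 9) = (x - 5)*(x - 4)*(x - 3)*(x^2 - 2*x - 3) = (x - 5)*(x - 4)*(x - 3)^2*(x + 1)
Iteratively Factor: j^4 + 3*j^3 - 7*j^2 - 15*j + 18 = (j - 2)*(j^3 + 5*j^2 + 3*j - 9) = (j - 2)*(j + 3)*(j^2 + 2*j - 3) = (j - 2)*(j - 1)*(j + 3)*(j + 3)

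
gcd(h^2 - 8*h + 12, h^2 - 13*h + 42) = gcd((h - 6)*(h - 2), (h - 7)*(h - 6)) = h - 6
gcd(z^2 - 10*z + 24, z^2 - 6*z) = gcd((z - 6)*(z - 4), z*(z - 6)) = z - 6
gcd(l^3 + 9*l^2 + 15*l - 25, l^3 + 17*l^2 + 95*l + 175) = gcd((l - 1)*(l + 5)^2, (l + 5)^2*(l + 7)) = l^2 + 10*l + 25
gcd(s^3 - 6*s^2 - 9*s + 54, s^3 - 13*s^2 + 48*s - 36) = s - 6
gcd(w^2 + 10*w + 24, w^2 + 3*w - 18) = w + 6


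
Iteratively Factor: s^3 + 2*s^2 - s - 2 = (s + 1)*(s^2 + s - 2) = (s + 1)*(s + 2)*(s - 1)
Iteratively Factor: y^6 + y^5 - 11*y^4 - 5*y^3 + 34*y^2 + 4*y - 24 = (y + 3)*(y^5 - 2*y^4 - 5*y^3 + 10*y^2 + 4*y - 8) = (y - 2)*(y + 3)*(y^4 - 5*y^2 + 4) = (y - 2)^2*(y + 3)*(y^3 + 2*y^2 - y - 2) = (y - 2)^2*(y + 2)*(y + 3)*(y^2 - 1) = (y - 2)^2*(y + 1)*(y + 2)*(y + 3)*(y - 1)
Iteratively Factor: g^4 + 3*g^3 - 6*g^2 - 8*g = (g + 1)*(g^3 + 2*g^2 - 8*g) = g*(g + 1)*(g^2 + 2*g - 8) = g*(g + 1)*(g + 4)*(g - 2)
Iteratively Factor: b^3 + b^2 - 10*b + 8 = (b - 2)*(b^2 + 3*b - 4) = (b - 2)*(b + 4)*(b - 1)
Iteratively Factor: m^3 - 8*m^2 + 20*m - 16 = (m - 4)*(m^2 - 4*m + 4) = (m - 4)*(m - 2)*(m - 2)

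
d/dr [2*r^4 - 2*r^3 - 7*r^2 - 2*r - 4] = 8*r^3 - 6*r^2 - 14*r - 2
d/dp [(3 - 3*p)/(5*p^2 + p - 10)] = 3*(-5*p^2 - p + (p - 1)*(10*p + 1) + 10)/(5*p^2 + p - 10)^2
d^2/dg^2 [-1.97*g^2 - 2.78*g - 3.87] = -3.94000000000000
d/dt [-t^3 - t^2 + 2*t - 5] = -3*t^2 - 2*t + 2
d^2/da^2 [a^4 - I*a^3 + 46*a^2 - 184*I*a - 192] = 12*a^2 - 6*I*a + 92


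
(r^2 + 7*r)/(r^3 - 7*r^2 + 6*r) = (r + 7)/(r^2 - 7*r + 6)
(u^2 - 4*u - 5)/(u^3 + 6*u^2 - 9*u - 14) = (u - 5)/(u^2 + 5*u - 14)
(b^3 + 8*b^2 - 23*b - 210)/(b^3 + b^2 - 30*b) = (b + 7)/b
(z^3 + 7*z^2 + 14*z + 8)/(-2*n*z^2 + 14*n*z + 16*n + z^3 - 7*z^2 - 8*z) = (z^2 + 6*z + 8)/(-2*n*z + 16*n + z^2 - 8*z)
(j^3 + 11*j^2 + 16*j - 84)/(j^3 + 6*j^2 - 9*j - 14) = (j + 6)/(j + 1)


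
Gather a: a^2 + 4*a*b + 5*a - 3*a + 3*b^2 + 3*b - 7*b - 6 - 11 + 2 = a^2 + a*(4*b + 2) + 3*b^2 - 4*b - 15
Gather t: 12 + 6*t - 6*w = 6*t - 6*w + 12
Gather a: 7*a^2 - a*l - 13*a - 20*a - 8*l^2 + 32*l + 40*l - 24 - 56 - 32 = 7*a^2 + a*(-l - 33) - 8*l^2 + 72*l - 112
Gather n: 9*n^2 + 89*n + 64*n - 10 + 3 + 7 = 9*n^2 + 153*n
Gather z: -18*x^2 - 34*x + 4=-18*x^2 - 34*x + 4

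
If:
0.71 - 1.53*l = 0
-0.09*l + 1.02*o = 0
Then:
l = 0.46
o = 0.04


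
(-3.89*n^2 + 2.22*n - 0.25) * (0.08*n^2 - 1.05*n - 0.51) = -0.3112*n^4 + 4.2621*n^3 - 0.3671*n^2 - 0.8697*n + 0.1275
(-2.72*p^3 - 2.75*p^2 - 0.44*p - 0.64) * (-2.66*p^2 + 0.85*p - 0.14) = 7.2352*p^5 + 5.003*p^4 - 0.7863*p^3 + 1.7134*p^2 - 0.4824*p + 0.0896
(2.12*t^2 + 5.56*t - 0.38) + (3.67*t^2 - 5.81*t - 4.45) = 5.79*t^2 - 0.25*t - 4.83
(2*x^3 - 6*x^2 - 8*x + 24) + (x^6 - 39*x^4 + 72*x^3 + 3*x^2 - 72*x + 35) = x^6 - 39*x^4 + 74*x^3 - 3*x^2 - 80*x + 59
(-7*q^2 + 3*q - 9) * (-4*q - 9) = 28*q^3 + 51*q^2 + 9*q + 81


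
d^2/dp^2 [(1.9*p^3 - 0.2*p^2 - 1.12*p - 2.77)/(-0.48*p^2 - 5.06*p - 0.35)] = (7.105427357601e-15*p^4 - 97.110704*p^3 - 16.561752*p^2 + 37.841196*p + 136.995184)/(0.110592*p^6 + 3.497472*p^5 + 37.111104*p^4 + 134.654696*p^3 + 27.06018*p^2 + 1.85955*p + 0.042875)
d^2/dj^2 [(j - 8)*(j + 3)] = 2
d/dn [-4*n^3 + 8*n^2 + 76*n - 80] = -12*n^2 + 16*n + 76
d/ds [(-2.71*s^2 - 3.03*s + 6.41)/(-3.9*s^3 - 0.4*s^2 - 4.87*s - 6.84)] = (-10.569*s^4 - 23.634*s^3 + 86.9827*s^2 + 42.2008*s + 51.9419)/(15.21*s^6 + 3.12*s^5 + 38.146*s^4 + 57.248*s^3 + 29.1889*s^2 + 66.6216*s + 46.7856)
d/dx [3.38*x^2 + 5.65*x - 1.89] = 6.76*x + 5.65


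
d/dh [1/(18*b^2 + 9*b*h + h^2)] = (-9*b - 2*h)/(18*b^2 + 9*b*h + h^2)^2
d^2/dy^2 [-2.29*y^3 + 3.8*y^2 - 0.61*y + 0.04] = 7.6 - 13.74*y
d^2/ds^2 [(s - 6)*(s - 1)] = 2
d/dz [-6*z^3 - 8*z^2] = 2*z*(-9*z - 8)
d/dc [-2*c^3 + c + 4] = 1 - 6*c^2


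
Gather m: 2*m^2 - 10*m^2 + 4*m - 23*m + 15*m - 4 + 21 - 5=-8*m^2 - 4*m + 12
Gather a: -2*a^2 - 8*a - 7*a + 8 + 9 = -2*a^2 - 15*a + 17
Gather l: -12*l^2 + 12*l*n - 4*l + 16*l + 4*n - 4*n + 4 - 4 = -12*l^2 + l*(12*n + 12)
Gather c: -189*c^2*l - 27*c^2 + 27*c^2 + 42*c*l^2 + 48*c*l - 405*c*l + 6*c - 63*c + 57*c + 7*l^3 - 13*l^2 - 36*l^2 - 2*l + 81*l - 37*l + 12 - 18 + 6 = -189*c^2*l + c*(42*l^2 - 357*l) + 7*l^3 - 49*l^2 + 42*l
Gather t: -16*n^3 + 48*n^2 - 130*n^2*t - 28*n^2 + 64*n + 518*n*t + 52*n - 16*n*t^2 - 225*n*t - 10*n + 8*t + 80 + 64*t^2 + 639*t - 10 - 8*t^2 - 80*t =-16*n^3 + 20*n^2 + 106*n + t^2*(56 - 16*n) + t*(-130*n^2 + 293*n + 567) + 70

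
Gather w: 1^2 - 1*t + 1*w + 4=-t + w + 5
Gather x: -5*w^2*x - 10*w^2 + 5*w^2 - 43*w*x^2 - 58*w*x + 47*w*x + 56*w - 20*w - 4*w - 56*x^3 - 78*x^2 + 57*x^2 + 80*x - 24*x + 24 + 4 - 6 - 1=-5*w^2 + 32*w - 56*x^3 + x^2*(-43*w - 21) + x*(-5*w^2 - 11*w + 56) + 21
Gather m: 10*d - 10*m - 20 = 10*d - 10*m - 20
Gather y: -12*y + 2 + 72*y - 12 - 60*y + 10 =0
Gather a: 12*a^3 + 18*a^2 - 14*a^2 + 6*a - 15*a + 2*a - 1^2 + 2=12*a^3 + 4*a^2 - 7*a + 1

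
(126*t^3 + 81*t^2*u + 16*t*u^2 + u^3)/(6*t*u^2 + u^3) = 21*t^2/u^2 + 10*t/u + 1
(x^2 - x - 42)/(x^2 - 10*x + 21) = (x + 6)/(x - 3)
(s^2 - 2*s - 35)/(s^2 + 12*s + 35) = (s - 7)/(s + 7)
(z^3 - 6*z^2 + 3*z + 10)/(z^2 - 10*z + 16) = (z^2 - 4*z - 5)/(z - 8)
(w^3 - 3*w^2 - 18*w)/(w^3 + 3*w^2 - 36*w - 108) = w/(w + 6)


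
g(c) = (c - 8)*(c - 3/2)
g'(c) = 2*c - 19/2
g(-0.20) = 13.94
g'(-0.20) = -9.90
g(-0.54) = 17.42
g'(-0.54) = -10.58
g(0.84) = 4.73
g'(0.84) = -7.82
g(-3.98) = 65.65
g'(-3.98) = -17.46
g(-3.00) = 49.50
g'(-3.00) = -15.50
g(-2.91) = 48.11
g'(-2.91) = -15.32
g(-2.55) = 42.73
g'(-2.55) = -14.60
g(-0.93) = 21.70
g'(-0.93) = -11.36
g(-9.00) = 178.50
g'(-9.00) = -27.50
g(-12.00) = 270.00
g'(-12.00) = -33.50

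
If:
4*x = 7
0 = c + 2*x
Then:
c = -7/2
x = 7/4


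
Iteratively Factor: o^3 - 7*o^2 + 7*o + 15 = (o - 3)*(o^2 - 4*o - 5) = (o - 5)*(o - 3)*(o + 1)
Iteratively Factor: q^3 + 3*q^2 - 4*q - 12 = (q - 2)*(q^2 + 5*q + 6) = (q - 2)*(q + 3)*(q + 2)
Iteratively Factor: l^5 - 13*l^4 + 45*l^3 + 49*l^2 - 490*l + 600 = (l - 5)*(l^4 - 8*l^3 + 5*l^2 + 74*l - 120) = (l - 5)^2*(l^3 - 3*l^2 - 10*l + 24) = (l - 5)^2*(l - 2)*(l^2 - l - 12) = (l - 5)^2*(l - 4)*(l - 2)*(l + 3)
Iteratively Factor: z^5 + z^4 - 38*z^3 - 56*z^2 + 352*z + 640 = (z + 4)*(z^4 - 3*z^3 - 26*z^2 + 48*z + 160) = (z + 2)*(z + 4)*(z^3 - 5*z^2 - 16*z + 80) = (z - 4)*(z + 2)*(z + 4)*(z^2 - z - 20) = (z - 4)*(z + 2)*(z + 4)^2*(z - 5)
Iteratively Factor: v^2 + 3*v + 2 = (v + 1)*(v + 2)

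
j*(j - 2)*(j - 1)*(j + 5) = j^4 + 2*j^3 - 13*j^2 + 10*j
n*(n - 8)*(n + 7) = n^3 - n^2 - 56*n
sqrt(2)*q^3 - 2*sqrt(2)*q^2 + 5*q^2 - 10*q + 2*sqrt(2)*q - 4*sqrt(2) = (q - 2)*(q + 2*sqrt(2))*(sqrt(2)*q + 1)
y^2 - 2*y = y*(y - 2)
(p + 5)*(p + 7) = p^2 + 12*p + 35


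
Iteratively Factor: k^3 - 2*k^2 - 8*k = (k)*(k^2 - 2*k - 8) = k*(k + 2)*(k - 4)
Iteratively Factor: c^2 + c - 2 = (c + 2)*(c - 1)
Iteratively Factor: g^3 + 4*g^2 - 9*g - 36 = (g + 3)*(g^2 + g - 12) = (g - 3)*(g + 3)*(g + 4)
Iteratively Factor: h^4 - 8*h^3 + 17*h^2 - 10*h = (h - 5)*(h^3 - 3*h^2 + 2*h) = (h - 5)*(h - 1)*(h^2 - 2*h) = (h - 5)*(h - 2)*(h - 1)*(h)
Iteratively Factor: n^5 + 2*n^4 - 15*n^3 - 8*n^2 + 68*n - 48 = (n + 3)*(n^4 - n^3 - 12*n^2 + 28*n - 16) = (n - 1)*(n + 3)*(n^3 - 12*n + 16) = (n - 1)*(n + 3)*(n + 4)*(n^2 - 4*n + 4) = (n - 2)*(n - 1)*(n + 3)*(n + 4)*(n - 2)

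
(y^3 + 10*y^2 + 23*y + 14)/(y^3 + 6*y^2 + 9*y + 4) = (y^2 + 9*y + 14)/(y^2 + 5*y + 4)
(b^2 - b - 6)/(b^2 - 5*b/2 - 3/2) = 2*(b + 2)/(2*b + 1)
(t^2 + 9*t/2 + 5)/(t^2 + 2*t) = (t + 5/2)/t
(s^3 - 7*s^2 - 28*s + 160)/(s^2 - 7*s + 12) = (s^2 - 3*s - 40)/(s - 3)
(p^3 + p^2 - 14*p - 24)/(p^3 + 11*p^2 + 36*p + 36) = (p - 4)/(p + 6)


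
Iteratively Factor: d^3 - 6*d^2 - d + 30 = (d - 5)*(d^2 - d - 6) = (d - 5)*(d + 2)*(d - 3)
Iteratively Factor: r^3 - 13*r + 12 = (r - 3)*(r^2 + 3*r - 4) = (r - 3)*(r + 4)*(r - 1)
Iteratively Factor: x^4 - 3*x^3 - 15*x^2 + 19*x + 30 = (x - 2)*(x^3 - x^2 - 17*x - 15) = (x - 2)*(x + 1)*(x^2 - 2*x - 15) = (x - 5)*(x - 2)*(x + 1)*(x + 3)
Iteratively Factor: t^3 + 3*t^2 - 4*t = (t + 4)*(t^2 - t) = (t - 1)*(t + 4)*(t)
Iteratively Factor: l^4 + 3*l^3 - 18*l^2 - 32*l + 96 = (l + 4)*(l^3 - l^2 - 14*l + 24) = (l + 4)^2*(l^2 - 5*l + 6) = (l - 2)*(l + 4)^2*(l - 3)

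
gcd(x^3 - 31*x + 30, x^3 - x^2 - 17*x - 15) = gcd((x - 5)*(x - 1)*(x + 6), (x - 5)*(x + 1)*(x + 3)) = x - 5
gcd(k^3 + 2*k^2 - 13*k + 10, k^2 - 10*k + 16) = k - 2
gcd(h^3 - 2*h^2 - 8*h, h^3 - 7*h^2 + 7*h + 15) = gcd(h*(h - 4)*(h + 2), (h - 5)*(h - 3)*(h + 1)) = 1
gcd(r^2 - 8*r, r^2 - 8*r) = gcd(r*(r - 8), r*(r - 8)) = r^2 - 8*r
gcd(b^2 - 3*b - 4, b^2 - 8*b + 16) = b - 4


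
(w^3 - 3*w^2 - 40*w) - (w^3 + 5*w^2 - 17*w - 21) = -8*w^2 - 23*w + 21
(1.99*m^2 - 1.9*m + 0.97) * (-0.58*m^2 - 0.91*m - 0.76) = -1.1542*m^4 - 0.7089*m^3 - 0.346*m^2 + 0.5613*m - 0.7372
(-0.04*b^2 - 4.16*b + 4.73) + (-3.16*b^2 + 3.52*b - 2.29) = -3.2*b^2 - 0.64*b + 2.44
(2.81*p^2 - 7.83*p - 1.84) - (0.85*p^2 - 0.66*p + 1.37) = 1.96*p^2 - 7.17*p - 3.21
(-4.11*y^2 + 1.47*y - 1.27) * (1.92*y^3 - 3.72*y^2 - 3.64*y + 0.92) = -7.8912*y^5 + 18.1116*y^4 + 7.0536*y^3 - 4.4076*y^2 + 5.9752*y - 1.1684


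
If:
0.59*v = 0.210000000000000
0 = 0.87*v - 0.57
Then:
No Solution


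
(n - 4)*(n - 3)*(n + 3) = n^3 - 4*n^2 - 9*n + 36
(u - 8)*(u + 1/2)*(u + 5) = u^3 - 5*u^2/2 - 83*u/2 - 20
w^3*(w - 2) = w^4 - 2*w^3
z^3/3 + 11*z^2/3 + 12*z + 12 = (z/3 + 1)*(z + 2)*(z + 6)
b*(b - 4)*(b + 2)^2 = b^4 - 12*b^2 - 16*b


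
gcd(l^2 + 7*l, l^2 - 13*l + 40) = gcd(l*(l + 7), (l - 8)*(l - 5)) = 1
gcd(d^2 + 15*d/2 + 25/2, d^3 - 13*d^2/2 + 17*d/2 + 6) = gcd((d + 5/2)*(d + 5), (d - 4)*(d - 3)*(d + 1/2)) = 1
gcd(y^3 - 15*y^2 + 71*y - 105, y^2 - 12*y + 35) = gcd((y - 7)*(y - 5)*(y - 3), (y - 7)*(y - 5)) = y^2 - 12*y + 35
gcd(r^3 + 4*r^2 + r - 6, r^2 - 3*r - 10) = r + 2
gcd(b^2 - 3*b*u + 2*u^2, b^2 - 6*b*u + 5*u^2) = -b + u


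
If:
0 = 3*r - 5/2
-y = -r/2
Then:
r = 5/6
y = 5/12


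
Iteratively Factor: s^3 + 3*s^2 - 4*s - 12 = (s - 2)*(s^2 + 5*s + 6) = (s - 2)*(s + 3)*(s + 2)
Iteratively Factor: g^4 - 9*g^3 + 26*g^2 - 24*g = (g - 4)*(g^3 - 5*g^2 + 6*g) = g*(g - 4)*(g^2 - 5*g + 6) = g*(g - 4)*(g - 3)*(g - 2)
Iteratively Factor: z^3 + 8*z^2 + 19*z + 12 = (z + 3)*(z^2 + 5*z + 4) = (z + 1)*(z + 3)*(z + 4)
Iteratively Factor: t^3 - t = (t)*(t^2 - 1) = t*(t - 1)*(t + 1)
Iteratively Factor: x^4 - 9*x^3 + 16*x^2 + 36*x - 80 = (x + 2)*(x^3 - 11*x^2 + 38*x - 40) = (x - 4)*(x + 2)*(x^2 - 7*x + 10) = (x - 4)*(x - 2)*(x + 2)*(x - 5)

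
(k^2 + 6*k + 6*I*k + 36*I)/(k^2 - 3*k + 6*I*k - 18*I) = (k + 6)/(k - 3)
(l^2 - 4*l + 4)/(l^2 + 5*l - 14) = (l - 2)/(l + 7)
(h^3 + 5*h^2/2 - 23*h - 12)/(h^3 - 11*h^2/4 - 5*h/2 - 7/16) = 8*(h^2 + 2*h - 24)/(8*h^2 - 26*h - 7)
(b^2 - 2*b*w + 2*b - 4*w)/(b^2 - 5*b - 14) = (b - 2*w)/(b - 7)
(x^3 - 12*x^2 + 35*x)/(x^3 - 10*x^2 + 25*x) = (x - 7)/(x - 5)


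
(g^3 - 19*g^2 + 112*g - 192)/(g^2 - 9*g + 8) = (g^2 - 11*g + 24)/(g - 1)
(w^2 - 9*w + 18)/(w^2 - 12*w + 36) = (w - 3)/(w - 6)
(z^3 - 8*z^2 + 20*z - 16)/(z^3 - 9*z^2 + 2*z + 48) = (z^3 - 8*z^2 + 20*z - 16)/(z^3 - 9*z^2 + 2*z + 48)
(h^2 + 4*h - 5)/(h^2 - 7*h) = (h^2 + 4*h - 5)/(h*(h - 7))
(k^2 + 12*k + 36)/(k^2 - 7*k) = (k^2 + 12*k + 36)/(k*(k - 7))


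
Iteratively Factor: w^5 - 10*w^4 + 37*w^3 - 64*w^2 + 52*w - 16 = (w - 1)*(w^4 - 9*w^3 + 28*w^2 - 36*w + 16) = (w - 4)*(w - 1)*(w^3 - 5*w^2 + 8*w - 4) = (w - 4)*(w - 1)^2*(w^2 - 4*w + 4) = (w - 4)*(w - 2)*(w - 1)^2*(w - 2)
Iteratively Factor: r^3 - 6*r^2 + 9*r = (r - 3)*(r^2 - 3*r) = (r - 3)^2*(r)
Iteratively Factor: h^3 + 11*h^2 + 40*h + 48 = (h + 3)*(h^2 + 8*h + 16) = (h + 3)*(h + 4)*(h + 4)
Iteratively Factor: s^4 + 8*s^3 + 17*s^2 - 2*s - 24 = (s + 2)*(s^3 + 6*s^2 + 5*s - 12) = (s + 2)*(s + 4)*(s^2 + 2*s - 3) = (s + 2)*(s + 3)*(s + 4)*(s - 1)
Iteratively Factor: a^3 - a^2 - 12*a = (a + 3)*(a^2 - 4*a) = a*(a + 3)*(a - 4)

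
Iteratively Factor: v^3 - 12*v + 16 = (v + 4)*(v^2 - 4*v + 4) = (v - 2)*(v + 4)*(v - 2)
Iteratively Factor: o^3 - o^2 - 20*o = (o - 5)*(o^2 + 4*o) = (o - 5)*(o + 4)*(o)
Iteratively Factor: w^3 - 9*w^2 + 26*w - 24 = (w - 3)*(w^2 - 6*w + 8) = (w - 3)*(w - 2)*(w - 4)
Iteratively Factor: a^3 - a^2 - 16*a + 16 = (a + 4)*(a^2 - 5*a + 4) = (a - 1)*(a + 4)*(a - 4)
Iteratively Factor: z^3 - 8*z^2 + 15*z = (z)*(z^2 - 8*z + 15) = z*(z - 3)*(z - 5)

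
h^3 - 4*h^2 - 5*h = h*(h - 5)*(h + 1)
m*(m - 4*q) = m^2 - 4*m*q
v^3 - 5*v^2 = v^2*(v - 5)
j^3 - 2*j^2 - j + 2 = (j - 2)*(j - 1)*(j + 1)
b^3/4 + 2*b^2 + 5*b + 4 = (b/4 + 1/2)*(b + 2)*(b + 4)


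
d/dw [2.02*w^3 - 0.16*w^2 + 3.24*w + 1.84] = 6.06*w^2 - 0.32*w + 3.24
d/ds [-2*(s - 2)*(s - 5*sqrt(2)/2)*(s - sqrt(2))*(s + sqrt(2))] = -8*s^3 + 12*s^2 + 15*sqrt(2)*s^2 - 20*sqrt(2)*s + 8*s - 10*sqrt(2) - 8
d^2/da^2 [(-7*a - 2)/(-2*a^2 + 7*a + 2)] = 2*(3*(15 - 14*a)*(-2*a^2 + 7*a + 2) - (4*a - 7)^2*(7*a + 2))/(-2*a^2 + 7*a + 2)^3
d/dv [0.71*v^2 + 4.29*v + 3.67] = 1.42*v + 4.29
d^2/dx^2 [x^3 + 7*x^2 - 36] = 6*x + 14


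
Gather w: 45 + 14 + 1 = 60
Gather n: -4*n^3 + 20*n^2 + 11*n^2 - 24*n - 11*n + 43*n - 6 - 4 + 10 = -4*n^3 + 31*n^2 + 8*n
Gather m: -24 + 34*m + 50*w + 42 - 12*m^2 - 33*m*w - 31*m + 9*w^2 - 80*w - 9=-12*m^2 + m*(3 - 33*w) + 9*w^2 - 30*w + 9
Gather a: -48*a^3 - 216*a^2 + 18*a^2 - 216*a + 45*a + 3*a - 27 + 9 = -48*a^3 - 198*a^2 - 168*a - 18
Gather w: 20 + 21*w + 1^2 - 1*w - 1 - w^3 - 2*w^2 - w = -w^3 - 2*w^2 + 19*w + 20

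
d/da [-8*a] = -8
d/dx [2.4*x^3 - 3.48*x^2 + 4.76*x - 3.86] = 7.2*x^2 - 6.96*x + 4.76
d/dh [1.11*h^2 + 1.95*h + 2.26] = 2.22*h + 1.95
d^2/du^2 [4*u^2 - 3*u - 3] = 8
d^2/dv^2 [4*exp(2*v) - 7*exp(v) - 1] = (16*exp(v) - 7)*exp(v)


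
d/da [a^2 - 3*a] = 2*a - 3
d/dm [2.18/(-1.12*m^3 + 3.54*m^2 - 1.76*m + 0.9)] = (7.3248*m^2 - 15.4344*m + 3.8368)/(1.12*m^3 - 3.54*m^2 + 1.76*m - 0.9)^2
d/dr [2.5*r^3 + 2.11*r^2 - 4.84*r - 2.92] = 7.5*r^2 + 4.22*r - 4.84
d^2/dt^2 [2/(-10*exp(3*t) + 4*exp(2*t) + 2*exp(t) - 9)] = 4*(-4*(-15*exp(2*t) + 4*exp(t) + 1)^2*exp(t) + (45*exp(2*t) - 8*exp(t) - 1)*(10*exp(3*t) - 4*exp(2*t) - 2*exp(t) + 9))*exp(t)/(10*exp(3*t) - 4*exp(2*t) - 2*exp(t) + 9)^3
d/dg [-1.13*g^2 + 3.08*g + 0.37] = 3.08 - 2.26*g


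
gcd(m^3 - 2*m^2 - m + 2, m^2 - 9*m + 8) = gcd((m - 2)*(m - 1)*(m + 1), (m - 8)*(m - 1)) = m - 1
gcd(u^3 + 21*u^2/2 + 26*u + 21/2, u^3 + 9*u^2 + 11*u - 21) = u^2 + 10*u + 21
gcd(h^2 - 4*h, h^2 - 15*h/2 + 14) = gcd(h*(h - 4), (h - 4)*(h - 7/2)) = h - 4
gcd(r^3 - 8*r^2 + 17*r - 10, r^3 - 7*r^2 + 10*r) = r^2 - 7*r + 10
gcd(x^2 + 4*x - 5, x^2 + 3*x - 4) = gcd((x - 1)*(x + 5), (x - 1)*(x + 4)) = x - 1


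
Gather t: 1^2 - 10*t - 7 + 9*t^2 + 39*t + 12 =9*t^2 + 29*t + 6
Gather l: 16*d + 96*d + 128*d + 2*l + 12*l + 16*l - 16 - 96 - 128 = 240*d + 30*l - 240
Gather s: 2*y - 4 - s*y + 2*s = s*(2 - y) + 2*y - 4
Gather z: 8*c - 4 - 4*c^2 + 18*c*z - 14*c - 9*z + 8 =-4*c^2 - 6*c + z*(18*c - 9) + 4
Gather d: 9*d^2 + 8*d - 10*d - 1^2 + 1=9*d^2 - 2*d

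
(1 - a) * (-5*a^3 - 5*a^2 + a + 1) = 5*a^4 - 6*a^2 + 1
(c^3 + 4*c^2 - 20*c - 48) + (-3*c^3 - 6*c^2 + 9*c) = -2*c^3 - 2*c^2 - 11*c - 48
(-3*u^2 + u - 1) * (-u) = 3*u^3 - u^2 + u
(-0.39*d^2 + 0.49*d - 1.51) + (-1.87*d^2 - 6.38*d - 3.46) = -2.26*d^2 - 5.89*d - 4.97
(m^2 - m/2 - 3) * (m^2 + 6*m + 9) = m^4 + 11*m^3/2 + 3*m^2 - 45*m/2 - 27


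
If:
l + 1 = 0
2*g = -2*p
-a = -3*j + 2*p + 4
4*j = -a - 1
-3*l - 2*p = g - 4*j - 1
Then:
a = 43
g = 40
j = -11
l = -1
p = -40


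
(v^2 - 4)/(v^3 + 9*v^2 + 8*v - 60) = (v + 2)/(v^2 + 11*v + 30)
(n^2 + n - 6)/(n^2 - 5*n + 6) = (n + 3)/(n - 3)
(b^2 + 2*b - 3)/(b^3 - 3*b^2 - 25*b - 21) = (b - 1)/(b^2 - 6*b - 7)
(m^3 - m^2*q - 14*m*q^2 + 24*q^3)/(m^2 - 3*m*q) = m + 2*q - 8*q^2/m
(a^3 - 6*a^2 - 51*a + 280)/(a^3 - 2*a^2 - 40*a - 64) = (a^2 + 2*a - 35)/(a^2 + 6*a + 8)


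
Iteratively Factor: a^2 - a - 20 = (a - 5)*(a + 4)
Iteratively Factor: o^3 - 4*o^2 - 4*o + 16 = (o - 4)*(o^2 - 4) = (o - 4)*(o - 2)*(o + 2)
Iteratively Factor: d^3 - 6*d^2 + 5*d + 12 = (d - 3)*(d^2 - 3*d - 4) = (d - 4)*(d - 3)*(d + 1)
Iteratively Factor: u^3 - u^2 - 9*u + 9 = (u + 3)*(u^2 - 4*u + 3) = (u - 3)*(u + 3)*(u - 1)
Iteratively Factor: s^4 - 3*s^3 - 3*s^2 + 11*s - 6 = (s - 3)*(s^3 - 3*s + 2) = (s - 3)*(s - 1)*(s^2 + s - 2) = (s - 3)*(s - 1)*(s + 2)*(s - 1)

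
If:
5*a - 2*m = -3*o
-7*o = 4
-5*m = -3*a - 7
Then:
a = 158/133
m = 281/133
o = -4/7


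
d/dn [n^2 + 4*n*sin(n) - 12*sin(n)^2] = 4*n*cos(n) + 2*n + 4*sin(n) - 12*sin(2*n)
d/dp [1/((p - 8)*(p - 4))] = 2*(6 - p)/(p^4 - 24*p^3 + 208*p^2 - 768*p + 1024)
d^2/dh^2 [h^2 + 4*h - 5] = 2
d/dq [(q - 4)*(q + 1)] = 2*q - 3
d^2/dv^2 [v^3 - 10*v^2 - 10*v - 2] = 6*v - 20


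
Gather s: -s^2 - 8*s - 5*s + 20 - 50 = -s^2 - 13*s - 30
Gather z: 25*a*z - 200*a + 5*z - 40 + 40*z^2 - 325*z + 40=-200*a + 40*z^2 + z*(25*a - 320)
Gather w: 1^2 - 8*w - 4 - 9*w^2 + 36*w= -9*w^2 + 28*w - 3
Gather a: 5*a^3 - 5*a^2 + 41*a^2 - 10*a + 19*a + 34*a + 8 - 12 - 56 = 5*a^3 + 36*a^2 + 43*a - 60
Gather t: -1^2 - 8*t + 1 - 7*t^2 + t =-7*t^2 - 7*t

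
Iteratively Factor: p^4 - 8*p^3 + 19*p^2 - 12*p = (p - 3)*(p^3 - 5*p^2 + 4*p) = (p - 3)*(p - 1)*(p^2 - 4*p) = (p - 4)*(p - 3)*(p - 1)*(p)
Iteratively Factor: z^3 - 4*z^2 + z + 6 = (z - 2)*(z^2 - 2*z - 3) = (z - 2)*(z + 1)*(z - 3)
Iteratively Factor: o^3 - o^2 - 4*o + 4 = (o - 1)*(o^2 - 4) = (o - 2)*(o - 1)*(o + 2)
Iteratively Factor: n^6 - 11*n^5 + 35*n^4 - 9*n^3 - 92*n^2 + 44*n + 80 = (n - 2)*(n^5 - 9*n^4 + 17*n^3 + 25*n^2 - 42*n - 40) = (n - 4)*(n - 2)*(n^4 - 5*n^3 - 3*n^2 + 13*n + 10) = (n - 5)*(n - 4)*(n - 2)*(n^3 - 3*n - 2) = (n - 5)*(n - 4)*(n - 2)*(n + 1)*(n^2 - n - 2) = (n - 5)*(n - 4)*(n - 2)*(n + 1)^2*(n - 2)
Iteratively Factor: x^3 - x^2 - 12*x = (x)*(x^2 - x - 12) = x*(x + 3)*(x - 4)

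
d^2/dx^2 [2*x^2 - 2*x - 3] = 4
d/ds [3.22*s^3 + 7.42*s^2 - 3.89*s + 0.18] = 9.66*s^2 + 14.84*s - 3.89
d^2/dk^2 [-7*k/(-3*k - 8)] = -336/(3*k + 8)^3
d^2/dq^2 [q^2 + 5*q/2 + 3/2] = 2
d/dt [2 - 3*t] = -3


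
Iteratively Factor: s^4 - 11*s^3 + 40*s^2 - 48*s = (s - 4)*(s^3 - 7*s^2 + 12*s) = s*(s - 4)*(s^2 - 7*s + 12) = s*(s - 4)^2*(s - 3)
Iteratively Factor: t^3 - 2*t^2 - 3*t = (t)*(t^2 - 2*t - 3) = t*(t - 3)*(t + 1)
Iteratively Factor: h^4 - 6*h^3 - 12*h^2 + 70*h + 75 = (h - 5)*(h^3 - h^2 - 17*h - 15) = (h - 5)*(h + 3)*(h^2 - 4*h - 5) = (h - 5)*(h + 1)*(h + 3)*(h - 5)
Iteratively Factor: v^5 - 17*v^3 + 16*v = (v - 4)*(v^4 + 4*v^3 - v^2 - 4*v) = (v - 4)*(v + 4)*(v^3 - v) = v*(v - 4)*(v + 4)*(v^2 - 1) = v*(v - 4)*(v - 1)*(v + 4)*(v + 1)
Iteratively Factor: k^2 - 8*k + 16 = (k - 4)*(k - 4)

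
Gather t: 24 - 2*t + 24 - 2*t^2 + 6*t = -2*t^2 + 4*t + 48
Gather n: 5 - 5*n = 5 - 5*n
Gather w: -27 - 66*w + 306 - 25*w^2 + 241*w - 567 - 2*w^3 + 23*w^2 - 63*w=-2*w^3 - 2*w^2 + 112*w - 288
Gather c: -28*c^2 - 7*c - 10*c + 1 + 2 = -28*c^2 - 17*c + 3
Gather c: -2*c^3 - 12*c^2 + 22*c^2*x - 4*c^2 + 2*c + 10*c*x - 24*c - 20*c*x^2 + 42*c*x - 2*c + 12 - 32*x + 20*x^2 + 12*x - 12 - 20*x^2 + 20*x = -2*c^3 + c^2*(22*x - 16) + c*(-20*x^2 + 52*x - 24)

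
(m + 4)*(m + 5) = m^2 + 9*m + 20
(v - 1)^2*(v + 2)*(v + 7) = v^4 + 7*v^3 - 3*v^2 - 19*v + 14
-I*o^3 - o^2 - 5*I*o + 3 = (o - 3*I)*(o + I)*(-I*o + 1)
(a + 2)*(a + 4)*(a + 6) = a^3 + 12*a^2 + 44*a + 48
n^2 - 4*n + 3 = (n - 3)*(n - 1)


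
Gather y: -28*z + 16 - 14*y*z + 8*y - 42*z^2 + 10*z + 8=y*(8 - 14*z) - 42*z^2 - 18*z + 24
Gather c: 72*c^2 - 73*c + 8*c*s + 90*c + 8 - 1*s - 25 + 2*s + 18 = 72*c^2 + c*(8*s + 17) + s + 1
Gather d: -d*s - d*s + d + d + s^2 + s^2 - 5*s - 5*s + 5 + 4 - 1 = d*(2 - 2*s) + 2*s^2 - 10*s + 8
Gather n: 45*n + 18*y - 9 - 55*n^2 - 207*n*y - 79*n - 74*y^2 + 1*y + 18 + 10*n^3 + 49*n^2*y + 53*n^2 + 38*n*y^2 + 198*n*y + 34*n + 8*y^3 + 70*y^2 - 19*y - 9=10*n^3 + n^2*(49*y - 2) + n*(38*y^2 - 9*y) + 8*y^3 - 4*y^2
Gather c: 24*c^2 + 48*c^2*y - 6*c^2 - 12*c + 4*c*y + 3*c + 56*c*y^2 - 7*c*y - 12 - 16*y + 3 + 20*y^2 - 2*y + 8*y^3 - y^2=c^2*(48*y + 18) + c*(56*y^2 - 3*y - 9) + 8*y^3 + 19*y^2 - 18*y - 9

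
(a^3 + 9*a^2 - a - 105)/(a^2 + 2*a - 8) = (a^3 + 9*a^2 - a - 105)/(a^2 + 2*a - 8)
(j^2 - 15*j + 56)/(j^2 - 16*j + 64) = (j - 7)/(j - 8)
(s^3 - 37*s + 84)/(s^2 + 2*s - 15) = (s^2 + 3*s - 28)/(s + 5)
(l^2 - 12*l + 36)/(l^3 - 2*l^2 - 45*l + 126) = (l - 6)/(l^2 + 4*l - 21)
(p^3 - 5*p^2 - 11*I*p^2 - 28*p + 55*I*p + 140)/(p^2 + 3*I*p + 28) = (p^2 - p*(5 + 7*I) + 35*I)/(p + 7*I)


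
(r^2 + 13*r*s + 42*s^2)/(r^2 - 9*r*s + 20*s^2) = (r^2 + 13*r*s + 42*s^2)/(r^2 - 9*r*s + 20*s^2)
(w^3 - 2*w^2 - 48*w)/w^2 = w - 2 - 48/w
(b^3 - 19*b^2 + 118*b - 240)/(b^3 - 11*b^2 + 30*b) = (b - 8)/b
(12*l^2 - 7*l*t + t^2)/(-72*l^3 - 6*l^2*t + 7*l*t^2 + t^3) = (-4*l + t)/(24*l^2 + 10*l*t + t^2)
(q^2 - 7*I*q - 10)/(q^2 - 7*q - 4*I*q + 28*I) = (q^2 - 7*I*q - 10)/(q^2 - 7*q - 4*I*q + 28*I)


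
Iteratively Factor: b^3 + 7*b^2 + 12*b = (b + 3)*(b^2 + 4*b) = b*(b + 3)*(b + 4)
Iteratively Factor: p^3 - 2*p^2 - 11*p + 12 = (p + 3)*(p^2 - 5*p + 4) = (p - 4)*(p + 3)*(p - 1)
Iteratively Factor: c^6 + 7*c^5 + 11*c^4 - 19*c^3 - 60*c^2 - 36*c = (c + 3)*(c^5 + 4*c^4 - c^3 - 16*c^2 - 12*c) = (c + 2)*(c + 3)*(c^4 + 2*c^3 - 5*c^2 - 6*c) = c*(c + 2)*(c + 3)*(c^3 + 2*c^2 - 5*c - 6) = c*(c - 2)*(c + 2)*(c + 3)*(c^2 + 4*c + 3) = c*(c - 2)*(c + 2)*(c + 3)^2*(c + 1)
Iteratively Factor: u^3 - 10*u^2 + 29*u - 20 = (u - 4)*(u^2 - 6*u + 5) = (u - 5)*(u - 4)*(u - 1)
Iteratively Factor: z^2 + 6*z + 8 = (z + 4)*(z + 2)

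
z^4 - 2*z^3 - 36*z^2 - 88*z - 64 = (z - 8)*(z + 2)^3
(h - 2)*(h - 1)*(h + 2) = h^3 - h^2 - 4*h + 4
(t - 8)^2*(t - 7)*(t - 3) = t^4 - 26*t^3 + 245*t^2 - 976*t + 1344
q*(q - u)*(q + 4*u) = q^3 + 3*q^2*u - 4*q*u^2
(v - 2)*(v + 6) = v^2 + 4*v - 12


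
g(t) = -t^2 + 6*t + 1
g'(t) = 6 - 2*t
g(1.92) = 8.83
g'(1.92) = 2.16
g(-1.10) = -6.81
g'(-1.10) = 8.20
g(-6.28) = -76.12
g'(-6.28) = 18.56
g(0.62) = 4.34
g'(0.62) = 4.76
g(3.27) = 9.93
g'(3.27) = -0.54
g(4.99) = 6.04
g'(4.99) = -3.98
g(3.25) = 9.94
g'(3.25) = -0.50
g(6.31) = -0.96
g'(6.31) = -6.62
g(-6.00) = -71.00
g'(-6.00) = 18.00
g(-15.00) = -314.00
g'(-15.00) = 36.00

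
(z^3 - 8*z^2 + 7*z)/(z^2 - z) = z - 7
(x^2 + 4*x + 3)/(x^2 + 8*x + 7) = (x + 3)/(x + 7)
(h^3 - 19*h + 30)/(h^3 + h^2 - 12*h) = (h^2 + 3*h - 10)/(h*(h + 4))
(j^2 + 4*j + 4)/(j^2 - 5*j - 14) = (j + 2)/(j - 7)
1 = 1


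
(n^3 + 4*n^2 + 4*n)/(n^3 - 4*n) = (n + 2)/(n - 2)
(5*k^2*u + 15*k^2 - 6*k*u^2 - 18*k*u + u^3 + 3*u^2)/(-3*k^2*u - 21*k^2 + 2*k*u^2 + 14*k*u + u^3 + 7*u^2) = (-5*k*u - 15*k + u^2 + 3*u)/(3*k*u + 21*k + u^2 + 7*u)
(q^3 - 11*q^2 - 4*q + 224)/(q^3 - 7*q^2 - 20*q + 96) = (q - 7)/(q - 3)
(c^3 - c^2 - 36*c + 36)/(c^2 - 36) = c - 1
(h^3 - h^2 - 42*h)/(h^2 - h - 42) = h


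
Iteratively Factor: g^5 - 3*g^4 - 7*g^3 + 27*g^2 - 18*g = (g)*(g^4 - 3*g^3 - 7*g^2 + 27*g - 18) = g*(g - 1)*(g^3 - 2*g^2 - 9*g + 18) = g*(g - 3)*(g - 1)*(g^2 + g - 6) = g*(g - 3)*(g - 1)*(g + 3)*(g - 2)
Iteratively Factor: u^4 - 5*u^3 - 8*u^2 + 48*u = (u - 4)*(u^3 - u^2 - 12*u) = (u - 4)^2*(u^2 + 3*u) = u*(u - 4)^2*(u + 3)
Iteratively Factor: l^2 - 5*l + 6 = (l - 3)*(l - 2)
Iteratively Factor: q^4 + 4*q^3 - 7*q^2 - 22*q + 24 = (q - 2)*(q^3 + 6*q^2 + 5*q - 12) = (q - 2)*(q + 4)*(q^2 + 2*q - 3) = (q - 2)*(q - 1)*(q + 4)*(q + 3)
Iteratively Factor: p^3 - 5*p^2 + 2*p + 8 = (p - 2)*(p^2 - 3*p - 4) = (p - 2)*(p + 1)*(p - 4)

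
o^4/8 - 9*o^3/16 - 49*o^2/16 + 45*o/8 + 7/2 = (o/4 + 1)*(o/2 + 1/4)*(o - 7)*(o - 2)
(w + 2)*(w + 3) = w^2 + 5*w + 6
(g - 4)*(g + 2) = g^2 - 2*g - 8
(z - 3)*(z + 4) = z^2 + z - 12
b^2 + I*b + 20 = (b - 4*I)*(b + 5*I)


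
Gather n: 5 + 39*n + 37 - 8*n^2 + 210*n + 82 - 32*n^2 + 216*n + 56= -40*n^2 + 465*n + 180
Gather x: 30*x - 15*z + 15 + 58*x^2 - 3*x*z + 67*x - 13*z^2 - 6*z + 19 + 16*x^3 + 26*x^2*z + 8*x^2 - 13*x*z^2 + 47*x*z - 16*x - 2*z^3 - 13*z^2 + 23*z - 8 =16*x^3 + x^2*(26*z + 66) + x*(-13*z^2 + 44*z + 81) - 2*z^3 - 26*z^2 + 2*z + 26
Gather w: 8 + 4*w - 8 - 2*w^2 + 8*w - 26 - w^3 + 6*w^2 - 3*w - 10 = -w^3 + 4*w^2 + 9*w - 36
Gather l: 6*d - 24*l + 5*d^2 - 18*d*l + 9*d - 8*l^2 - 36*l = 5*d^2 + 15*d - 8*l^2 + l*(-18*d - 60)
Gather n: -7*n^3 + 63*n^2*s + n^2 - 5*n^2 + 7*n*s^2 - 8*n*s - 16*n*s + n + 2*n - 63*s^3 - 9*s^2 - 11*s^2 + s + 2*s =-7*n^3 + n^2*(63*s - 4) + n*(7*s^2 - 24*s + 3) - 63*s^3 - 20*s^2 + 3*s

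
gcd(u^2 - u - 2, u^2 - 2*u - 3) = u + 1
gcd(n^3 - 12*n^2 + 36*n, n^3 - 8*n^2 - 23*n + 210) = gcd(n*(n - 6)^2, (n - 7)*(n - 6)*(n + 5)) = n - 6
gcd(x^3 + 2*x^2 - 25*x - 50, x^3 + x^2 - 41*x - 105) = x + 5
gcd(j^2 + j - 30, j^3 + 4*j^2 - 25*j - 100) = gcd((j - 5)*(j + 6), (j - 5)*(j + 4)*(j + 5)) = j - 5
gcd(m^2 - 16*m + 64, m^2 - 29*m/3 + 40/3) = m - 8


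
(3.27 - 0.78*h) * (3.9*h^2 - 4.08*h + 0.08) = -3.042*h^3 + 15.9354*h^2 - 13.404*h + 0.2616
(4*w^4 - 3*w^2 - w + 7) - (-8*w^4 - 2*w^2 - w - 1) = 12*w^4 - w^2 + 8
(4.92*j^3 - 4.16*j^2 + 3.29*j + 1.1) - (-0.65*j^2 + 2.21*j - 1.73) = 4.92*j^3 - 3.51*j^2 + 1.08*j + 2.83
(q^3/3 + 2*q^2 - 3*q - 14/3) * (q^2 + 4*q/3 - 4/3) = q^5/3 + 22*q^4/9 - 7*q^3/9 - 34*q^2/3 - 20*q/9 + 56/9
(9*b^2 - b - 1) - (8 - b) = 9*b^2 - 9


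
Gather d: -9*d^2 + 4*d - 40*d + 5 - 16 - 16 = -9*d^2 - 36*d - 27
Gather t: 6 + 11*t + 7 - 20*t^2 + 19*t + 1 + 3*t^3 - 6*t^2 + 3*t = 3*t^3 - 26*t^2 + 33*t + 14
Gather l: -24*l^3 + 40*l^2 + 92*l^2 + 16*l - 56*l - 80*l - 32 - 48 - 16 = -24*l^3 + 132*l^2 - 120*l - 96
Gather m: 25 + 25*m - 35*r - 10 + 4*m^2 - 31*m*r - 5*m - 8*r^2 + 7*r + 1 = 4*m^2 + m*(20 - 31*r) - 8*r^2 - 28*r + 16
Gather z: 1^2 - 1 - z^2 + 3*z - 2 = -z^2 + 3*z - 2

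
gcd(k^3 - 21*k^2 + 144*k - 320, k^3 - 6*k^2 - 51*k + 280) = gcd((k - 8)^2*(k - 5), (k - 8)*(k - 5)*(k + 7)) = k^2 - 13*k + 40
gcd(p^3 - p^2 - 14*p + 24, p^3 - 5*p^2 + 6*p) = p^2 - 5*p + 6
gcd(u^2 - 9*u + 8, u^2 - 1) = u - 1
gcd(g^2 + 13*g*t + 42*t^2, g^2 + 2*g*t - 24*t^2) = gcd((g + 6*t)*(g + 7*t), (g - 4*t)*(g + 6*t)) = g + 6*t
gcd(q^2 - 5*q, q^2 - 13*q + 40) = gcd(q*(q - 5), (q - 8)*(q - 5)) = q - 5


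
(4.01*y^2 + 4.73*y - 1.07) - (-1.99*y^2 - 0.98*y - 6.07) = 6.0*y^2 + 5.71*y + 5.0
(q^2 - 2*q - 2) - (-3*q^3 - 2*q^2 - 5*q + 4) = 3*q^3 + 3*q^2 + 3*q - 6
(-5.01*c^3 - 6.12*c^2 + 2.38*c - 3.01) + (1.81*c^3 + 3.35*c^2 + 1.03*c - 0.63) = -3.2*c^3 - 2.77*c^2 + 3.41*c - 3.64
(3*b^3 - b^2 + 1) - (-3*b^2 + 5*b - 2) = 3*b^3 + 2*b^2 - 5*b + 3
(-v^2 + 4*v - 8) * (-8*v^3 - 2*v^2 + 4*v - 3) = 8*v^5 - 30*v^4 + 52*v^3 + 35*v^2 - 44*v + 24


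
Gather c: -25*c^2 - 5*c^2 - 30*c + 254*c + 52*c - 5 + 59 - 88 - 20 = -30*c^2 + 276*c - 54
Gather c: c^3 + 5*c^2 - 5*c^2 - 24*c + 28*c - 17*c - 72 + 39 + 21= c^3 - 13*c - 12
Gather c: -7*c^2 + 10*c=-7*c^2 + 10*c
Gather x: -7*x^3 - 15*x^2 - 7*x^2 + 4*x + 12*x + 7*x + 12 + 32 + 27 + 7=-7*x^3 - 22*x^2 + 23*x + 78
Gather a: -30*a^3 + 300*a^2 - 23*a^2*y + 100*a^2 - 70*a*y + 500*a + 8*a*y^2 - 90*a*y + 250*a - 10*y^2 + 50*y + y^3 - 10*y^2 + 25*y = -30*a^3 + a^2*(400 - 23*y) + a*(8*y^2 - 160*y + 750) + y^3 - 20*y^2 + 75*y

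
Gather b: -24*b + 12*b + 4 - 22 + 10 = -12*b - 8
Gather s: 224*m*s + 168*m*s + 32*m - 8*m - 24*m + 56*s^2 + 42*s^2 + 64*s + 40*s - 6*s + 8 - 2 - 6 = 98*s^2 + s*(392*m + 98)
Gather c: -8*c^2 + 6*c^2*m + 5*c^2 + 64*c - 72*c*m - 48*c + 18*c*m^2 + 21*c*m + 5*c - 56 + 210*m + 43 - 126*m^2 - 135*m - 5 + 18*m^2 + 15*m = c^2*(6*m - 3) + c*(18*m^2 - 51*m + 21) - 108*m^2 + 90*m - 18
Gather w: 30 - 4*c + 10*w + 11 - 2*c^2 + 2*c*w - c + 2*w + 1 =-2*c^2 - 5*c + w*(2*c + 12) + 42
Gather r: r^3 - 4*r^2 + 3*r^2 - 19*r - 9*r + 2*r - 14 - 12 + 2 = r^3 - r^2 - 26*r - 24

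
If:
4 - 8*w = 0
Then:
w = 1/2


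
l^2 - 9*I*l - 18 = (l - 6*I)*(l - 3*I)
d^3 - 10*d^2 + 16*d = d*(d - 8)*(d - 2)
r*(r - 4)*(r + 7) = r^3 + 3*r^2 - 28*r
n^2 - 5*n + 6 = (n - 3)*(n - 2)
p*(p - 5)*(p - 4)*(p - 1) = p^4 - 10*p^3 + 29*p^2 - 20*p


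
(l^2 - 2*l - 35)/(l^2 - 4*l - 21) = (l + 5)/(l + 3)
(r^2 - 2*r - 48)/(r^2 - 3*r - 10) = (-r^2 + 2*r + 48)/(-r^2 + 3*r + 10)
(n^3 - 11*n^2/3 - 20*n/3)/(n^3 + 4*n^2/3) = (n - 5)/n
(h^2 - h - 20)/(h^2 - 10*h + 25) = (h + 4)/(h - 5)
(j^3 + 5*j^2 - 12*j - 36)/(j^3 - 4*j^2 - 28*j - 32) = (j^2 + 3*j - 18)/(j^2 - 6*j - 16)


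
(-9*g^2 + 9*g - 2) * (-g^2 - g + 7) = 9*g^4 - 70*g^2 + 65*g - 14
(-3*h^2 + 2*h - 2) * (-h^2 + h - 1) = 3*h^4 - 5*h^3 + 7*h^2 - 4*h + 2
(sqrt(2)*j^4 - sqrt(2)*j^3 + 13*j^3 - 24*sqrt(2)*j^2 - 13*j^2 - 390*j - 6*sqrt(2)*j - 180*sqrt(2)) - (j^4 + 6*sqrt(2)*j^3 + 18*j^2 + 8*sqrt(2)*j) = -j^4 + sqrt(2)*j^4 - 7*sqrt(2)*j^3 + 13*j^3 - 24*sqrt(2)*j^2 - 31*j^2 - 390*j - 14*sqrt(2)*j - 180*sqrt(2)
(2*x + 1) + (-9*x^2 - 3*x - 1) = -9*x^2 - x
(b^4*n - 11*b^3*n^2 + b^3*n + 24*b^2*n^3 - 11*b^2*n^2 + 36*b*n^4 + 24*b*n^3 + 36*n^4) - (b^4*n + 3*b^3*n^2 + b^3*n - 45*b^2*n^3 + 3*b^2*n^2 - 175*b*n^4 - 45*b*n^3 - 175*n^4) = -14*b^3*n^2 + 69*b^2*n^3 - 14*b^2*n^2 + 211*b*n^4 + 69*b*n^3 + 211*n^4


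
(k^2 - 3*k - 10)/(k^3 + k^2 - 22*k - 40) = 1/(k + 4)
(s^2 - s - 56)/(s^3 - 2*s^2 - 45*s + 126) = (s - 8)/(s^2 - 9*s + 18)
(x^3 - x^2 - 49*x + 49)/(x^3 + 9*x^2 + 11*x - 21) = (x - 7)/(x + 3)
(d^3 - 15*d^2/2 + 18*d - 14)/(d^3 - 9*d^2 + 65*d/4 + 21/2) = 2*(d^2 - 4*d + 4)/(2*d^2 - 11*d - 6)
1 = 1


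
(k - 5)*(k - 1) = k^2 - 6*k + 5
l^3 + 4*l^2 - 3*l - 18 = (l - 2)*(l + 3)^2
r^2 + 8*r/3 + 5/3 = (r + 1)*(r + 5/3)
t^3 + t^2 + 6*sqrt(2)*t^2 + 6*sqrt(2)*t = t*(t + 1)*(t + 6*sqrt(2))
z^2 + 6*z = z*(z + 6)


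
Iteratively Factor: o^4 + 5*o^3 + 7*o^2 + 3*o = (o + 3)*(o^3 + 2*o^2 + o) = (o + 1)*(o + 3)*(o^2 + o) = o*(o + 1)*(o + 3)*(o + 1)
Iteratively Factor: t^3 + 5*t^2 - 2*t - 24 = (t + 4)*(t^2 + t - 6) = (t + 3)*(t + 4)*(t - 2)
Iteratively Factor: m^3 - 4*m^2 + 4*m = (m)*(m^2 - 4*m + 4) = m*(m - 2)*(m - 2)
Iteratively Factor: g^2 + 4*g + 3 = (g + 3)*(g + 1)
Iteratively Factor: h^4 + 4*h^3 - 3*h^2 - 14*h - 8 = (h + 1)*(h^3 + 3*h^2 - 6*h - 8) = (h + 1)*(h + 4)*(h^2 - h - 2) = (h + 1)^2*(h + 4)*(h - 2)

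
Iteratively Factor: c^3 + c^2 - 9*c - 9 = (c + 3)*(c^2 - 2*c - 3) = (c + 1)*(c + 3)*(c - 3)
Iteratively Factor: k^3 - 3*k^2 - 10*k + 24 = (k + 3)*(k^2 - 6*k + 8) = (k - 2)*(k + 3)*(k - 4)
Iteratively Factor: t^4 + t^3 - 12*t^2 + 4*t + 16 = (t - 2)*(t^3 + 3*t^2 - 6*t - 8) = (t - 2)*(t + 4)*(t^2 - t - 2) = (t - 2)^2*(t + 4)*(t + 1)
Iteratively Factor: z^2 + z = (z + 1)*(z)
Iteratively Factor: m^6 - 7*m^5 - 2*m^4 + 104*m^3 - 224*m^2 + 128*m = (m - 2)*(m^5 - 5*m^4 - 12*m^3 + 80*m^2 - 64*m) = (m - 2)*(m - 1)*(m^4 - 4*m^3 - 16*m^2 + 64*m) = (m - 4)*(m - 2)*(m - 1)*(m^3 - 16*m) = (m - 4)^2*(m - 2)*(m - 1)*(m^2 + 4*m) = (m - 4)^2*(m - 2)*(m - 1)*(m + 4)*(m)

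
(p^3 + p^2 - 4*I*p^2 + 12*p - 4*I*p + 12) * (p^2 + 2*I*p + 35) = p^5 + p^4 - 2*I*p^4 + 55*p^3 - 2*I*p^3 + 55*p^2 - 116*I*p^2 + 420*p - 116*I*p + 420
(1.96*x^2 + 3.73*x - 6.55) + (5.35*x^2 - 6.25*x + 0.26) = 7.31*x^2 - 2.52*x - 6.29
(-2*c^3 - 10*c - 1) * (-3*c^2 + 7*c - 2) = 6*c^5 - 14*c^4 + 34*c^3 - 67*c^2 + 13*c + 2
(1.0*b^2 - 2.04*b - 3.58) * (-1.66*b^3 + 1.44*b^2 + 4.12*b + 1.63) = -1.66*b^5 + 4.8264*b^4 + 7.1252*b^3 - 11.93*b^2 - 18.0748*b - 5.8354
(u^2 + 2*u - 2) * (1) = u^2 + 2*u - 2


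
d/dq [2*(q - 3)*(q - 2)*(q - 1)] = 6*q^2 - 24*q + 22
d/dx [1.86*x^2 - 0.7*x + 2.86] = 3.72*x - 0.7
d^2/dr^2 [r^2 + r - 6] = 2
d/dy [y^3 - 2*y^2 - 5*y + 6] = 3*y^2 - 4*y - 5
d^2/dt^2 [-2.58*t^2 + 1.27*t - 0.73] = -5.16000000000000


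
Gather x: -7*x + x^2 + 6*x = x^2 - x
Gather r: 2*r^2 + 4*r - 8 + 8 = 2*r^2 + 4*r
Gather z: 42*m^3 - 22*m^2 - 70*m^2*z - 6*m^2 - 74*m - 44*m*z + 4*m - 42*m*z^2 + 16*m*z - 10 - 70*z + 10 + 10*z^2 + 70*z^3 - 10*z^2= 42*m^3 - 28*m^2 - 42*m*z^2 - 70*m + 70*z^3 + z*(-70*m^2 - 28*m - 70)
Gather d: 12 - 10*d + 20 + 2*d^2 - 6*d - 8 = 2*d^2 - 16*d + 24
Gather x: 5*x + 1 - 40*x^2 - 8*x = -40*x^2 - 3*x + 1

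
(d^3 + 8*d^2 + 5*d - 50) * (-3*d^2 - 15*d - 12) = -3*d^5 - 39*d^4 - 147*d^3 - 21*d^2 + 690*d + 600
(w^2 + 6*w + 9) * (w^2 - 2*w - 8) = w^4 + 4*w^3 - 11*w^2 - 66*w - 72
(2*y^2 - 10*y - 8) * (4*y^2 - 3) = 8*y^4 - 40*y^3 - 38*y^2 + 30*y + 24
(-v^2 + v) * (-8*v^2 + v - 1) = 8*v^4 - 9*v^3 + 2*v^2 - v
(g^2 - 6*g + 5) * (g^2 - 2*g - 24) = g^4 - 8*g^3 - 7*g^2 + 134*g - 120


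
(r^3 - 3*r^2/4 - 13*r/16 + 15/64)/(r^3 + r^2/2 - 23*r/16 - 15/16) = (r - 1/4)/(r + 1)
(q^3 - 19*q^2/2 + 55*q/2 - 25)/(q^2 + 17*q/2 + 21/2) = (2*q^3 - 19*q^2 + 55*q - 50)/(2*q^2 + 17*q + 21)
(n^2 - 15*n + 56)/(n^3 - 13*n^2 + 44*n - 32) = (n - 7)/(n^2 - 5*n + 4)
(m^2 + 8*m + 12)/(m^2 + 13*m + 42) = (m + 2)/(m + 7)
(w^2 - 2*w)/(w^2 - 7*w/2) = 2*(w - 2)/(2*w - 7)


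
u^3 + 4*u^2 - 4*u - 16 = (u - 2)*(u + 2)*(u + 4)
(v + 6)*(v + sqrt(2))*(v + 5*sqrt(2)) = v^3 + 6*v^2 + 6*sqrt(2)*v^2 + 10*v + 36*sqrt(2)*v + 60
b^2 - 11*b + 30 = (b - 6)*(b - 5)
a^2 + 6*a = a*(a + 6)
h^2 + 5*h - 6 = (h - 1)*(h + 6)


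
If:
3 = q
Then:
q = 3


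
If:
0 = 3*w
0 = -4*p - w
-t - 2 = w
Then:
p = 0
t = -2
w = 0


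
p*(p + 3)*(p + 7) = p^3 + 10*p^2 + 21*p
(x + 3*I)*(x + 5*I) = x^2 + 8*I*x - 15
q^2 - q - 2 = (q - 2)*(q + 1)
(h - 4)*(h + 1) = h^2 - 3*h - 4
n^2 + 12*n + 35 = (n + 5)*(n + 7)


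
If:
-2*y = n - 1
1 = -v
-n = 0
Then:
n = 0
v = -1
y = 1/2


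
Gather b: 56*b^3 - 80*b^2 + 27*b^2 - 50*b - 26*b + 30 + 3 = 56*b^3 - 53*b^2 - 76*b + 33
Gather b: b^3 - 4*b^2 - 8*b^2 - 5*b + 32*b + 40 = b^3 - 12*b^2 + 27*b + 40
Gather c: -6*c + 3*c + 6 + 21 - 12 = 15 - 3*c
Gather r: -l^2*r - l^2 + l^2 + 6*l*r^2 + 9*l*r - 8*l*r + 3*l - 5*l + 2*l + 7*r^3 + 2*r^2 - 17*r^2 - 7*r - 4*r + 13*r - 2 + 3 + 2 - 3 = 7*r^3 + r^2*(6*l - 15) + r*(-l^2 + l + 2)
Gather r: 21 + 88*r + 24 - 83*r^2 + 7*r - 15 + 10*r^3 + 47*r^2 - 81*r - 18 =10*r^3 - 36*r^2 + 14*r + 12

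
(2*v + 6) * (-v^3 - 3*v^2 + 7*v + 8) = -2*v^4 - 12*v^3 - 4*v^2 + 58*v + 48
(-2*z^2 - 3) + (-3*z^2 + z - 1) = -5*z^2 + z - 4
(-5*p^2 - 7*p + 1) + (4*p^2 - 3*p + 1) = -p^2 - 10*p + 2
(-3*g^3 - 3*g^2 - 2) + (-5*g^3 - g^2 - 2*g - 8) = -8*g^3 - 4*g^2 - 2*g - 10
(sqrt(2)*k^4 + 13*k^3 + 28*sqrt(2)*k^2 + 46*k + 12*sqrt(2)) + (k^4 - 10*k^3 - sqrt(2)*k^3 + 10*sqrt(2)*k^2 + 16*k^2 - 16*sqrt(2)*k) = k^4 + sqrt(2)*k^4 - sqrt(2)*k^3 + 3*k^3 + 16*k^2 + 38*sqrt(2)*k^2 - 16*sqrt(2)*k + 46*k + 12*sqrt(2)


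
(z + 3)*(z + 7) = z^2 + 10*z + 21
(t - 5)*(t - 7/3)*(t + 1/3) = t^3 - 7*t^2 + 83*t/9 + 35/9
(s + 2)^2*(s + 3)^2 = s^4 + 10*s^3 + 37*s^2 + 60*s + 36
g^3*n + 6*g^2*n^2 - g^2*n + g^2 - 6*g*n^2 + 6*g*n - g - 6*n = (g - 1)*(g + 6*n)*(g*n + 1)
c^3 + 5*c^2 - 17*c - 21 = (c - 3)*(c + 1)*(c + 7)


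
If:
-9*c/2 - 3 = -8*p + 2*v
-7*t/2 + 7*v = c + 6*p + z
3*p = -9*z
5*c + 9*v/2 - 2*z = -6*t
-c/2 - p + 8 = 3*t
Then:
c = -78902/18073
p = -39027/18073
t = 74354/18073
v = -5688/18073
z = 13009/18073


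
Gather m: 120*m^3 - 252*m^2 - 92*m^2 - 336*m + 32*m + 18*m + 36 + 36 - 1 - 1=120*m^3 - 344*m^2 - 286*m + 70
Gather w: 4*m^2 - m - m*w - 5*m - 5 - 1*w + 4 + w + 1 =4*m^2 - m*w - 6*m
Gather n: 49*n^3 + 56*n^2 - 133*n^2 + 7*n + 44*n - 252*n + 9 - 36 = 49*n^3 - 77*n^2 - 201*n - 27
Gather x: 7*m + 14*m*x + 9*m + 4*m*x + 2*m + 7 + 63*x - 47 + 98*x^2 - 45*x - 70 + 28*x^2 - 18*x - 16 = 18*m*x + 18*m + 126*x^2 - 126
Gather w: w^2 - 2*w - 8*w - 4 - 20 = w^2 - 10*w - 24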